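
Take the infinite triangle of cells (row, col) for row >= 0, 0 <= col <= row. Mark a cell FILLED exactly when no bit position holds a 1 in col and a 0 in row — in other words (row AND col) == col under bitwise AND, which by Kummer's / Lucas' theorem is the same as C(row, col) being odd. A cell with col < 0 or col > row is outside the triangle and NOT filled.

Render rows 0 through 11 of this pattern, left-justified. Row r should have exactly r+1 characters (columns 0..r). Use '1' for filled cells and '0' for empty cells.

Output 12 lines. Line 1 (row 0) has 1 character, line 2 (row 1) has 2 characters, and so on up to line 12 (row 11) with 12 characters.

Answer: 1
11
101
1111
10001
110011
1010101
11111111
100000001
1100000011
10100000101
111100001111

Derivation:
r0=0: 1
r1=1: 11
r2=10: 101
r3=11: 1111
r4=100: 10001
r5=101: 110011
r6=110: 1010101
r7=111: 11111111
r8=1000: 100000001
r9=1001: 1100000011
r10=1010: 10100000101
r11=1011: 111100001111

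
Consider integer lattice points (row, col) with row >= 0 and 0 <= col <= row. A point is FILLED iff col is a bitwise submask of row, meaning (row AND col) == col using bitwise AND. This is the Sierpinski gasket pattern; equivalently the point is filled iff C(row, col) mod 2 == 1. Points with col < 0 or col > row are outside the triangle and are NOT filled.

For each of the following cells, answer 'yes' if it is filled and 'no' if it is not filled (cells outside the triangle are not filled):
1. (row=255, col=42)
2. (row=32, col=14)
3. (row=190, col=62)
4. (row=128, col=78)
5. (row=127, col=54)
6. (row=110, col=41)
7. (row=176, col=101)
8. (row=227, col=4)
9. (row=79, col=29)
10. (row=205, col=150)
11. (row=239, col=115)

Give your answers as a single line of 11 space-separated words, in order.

Answer: yes no yes no yes no no no no no no

Derivation:
(255,42): row=0b11111111, col=0b101010, row AND col = 0b101010 = 42; 42 == 42 -> filled
(32,14): row=0b100000, col=0b1110, row AND col = 0b0 = 0; 0 != 14 -> empty
(190,62): row=0b10111110, col=0b111110, row AND col = 0b111110 = 62; 62 == 62 -> filled
(128,78): row=0b10000000, col=0b1001110, row AND col = 0b0 = 0; 0 != 78 -> empty
(127,54): row=0b1111111, col=0b110110, row AND col = 0b110110 = 54; 54 == 54 -> filled
(110,41): row=0b1101110, col=0b101001, row AND col = 0b101000 = 40; 40 != 41 -> empty
(176,101): row=0b10110000, col=0b1100101, row AND col = 0b100000 = 32; 32 != 101 -> empty
(227,4): row=0b11100011, col=0b100, row AND col = 0b0 = 0; 0 != 4 -> empty
(79,29): row=0b1001111, col=0b11101, row AND col = 0b1101 = 13; 13 != 29 -> empty
(205,150): row=0b11001101, col=0b10010110, row AND col = 0b10000100 = 132; 132 != 150 -> empty
(239,115): row=0b11101111, col=0b1110011, row AND col = 0b1100011 = 99; 99 != 115 -> empty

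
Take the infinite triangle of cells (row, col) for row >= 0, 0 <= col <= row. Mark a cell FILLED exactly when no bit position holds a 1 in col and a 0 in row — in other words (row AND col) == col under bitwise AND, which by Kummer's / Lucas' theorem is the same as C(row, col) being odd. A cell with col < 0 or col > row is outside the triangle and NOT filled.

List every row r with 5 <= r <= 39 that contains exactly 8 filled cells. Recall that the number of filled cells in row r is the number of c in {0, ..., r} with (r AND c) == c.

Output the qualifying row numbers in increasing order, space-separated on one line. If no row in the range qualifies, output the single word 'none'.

Answer: 7 11 13 14 19 21 22 25 26 28 35 37 38

Derivation:
Row r has 2^popcount(r) filled cells, so we need popcount(r) = log2(8) = 3.
Scan r = 5..39 and keep those with exactly 3 one-bits:
r=5=101 popcount=2 -> skip
r=6=110 popcount=2 -> skip
r=7=111 popcount=3 -> KEEP
r=8=1000 popcount=1 -> skip
r=9=1001 popcount=2 -> skip
r=10=1010 popcount=2 -> skip
r=11=1011 popcount=3 -> KEEP
r=12=1100 popcount=2 -> skip
r=13=1101 popcount=3 -> KEEP
r=14=1110 popcount=3 -> KEEP
r=15=1111 popcount=4 -> skip
r=16=10000 popcount=1 -> skip
r=17=10001 popcount=2 -> skip
r=18=10010 popcount=2 -> skip
r=19=10011 popcount=3 -> KEEP
r=20=10100 popcount=2 -> skip
r=21=10101 popcount=3 -> KEEP
r=22=10110 popcount=3 -> KEEP
r=23=10111 popcount=4 -> skip
r=24=11000 popcount=2 -> skip
r=25=11001 popcount=3 -> KEEP
r=26=11010 popcount=3 -> KEEP
r=27=11011 popcount=4 -> skip
r=28=11100 popcount=3 -> KEEP
r=29=11101 popcount=4 -> skip
r=30=11110 popcount=4 -> skip
r=31=11111 popcount=5 -> skip
r=32=100000 popcount=1 -> skip
r=33=100001 popcount=2 -> skip
r=34=100010 popcount=2 -> skip
r=35=100011 popcount=3 -> KEEP
r=36=100100 popcount=2 -> skip
r=37=100101 popcount=3 -> KEEP
r=38=100110 popcount=3 -> KEEP
r=39=100111 popcount=4 -> skip
Kept rows: 7 11 13 14 19 21 22 25 26 28 35 37 38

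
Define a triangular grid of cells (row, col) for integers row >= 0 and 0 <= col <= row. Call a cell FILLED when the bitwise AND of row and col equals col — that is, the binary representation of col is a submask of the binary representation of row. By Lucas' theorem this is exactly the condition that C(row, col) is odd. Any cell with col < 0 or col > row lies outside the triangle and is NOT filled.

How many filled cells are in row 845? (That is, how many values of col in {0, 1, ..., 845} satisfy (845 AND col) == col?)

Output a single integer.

Answer: 64

Derivation:
845 in binary = 1101001101
popcount(845) = number of 1-bits in 1101001101 = 6
A col c satisfies (845 AND c) == c iff every set bit of c is also set in 845; each of the 6 set bits of 845 can independently be on or off in c.
count = 2^6 = 64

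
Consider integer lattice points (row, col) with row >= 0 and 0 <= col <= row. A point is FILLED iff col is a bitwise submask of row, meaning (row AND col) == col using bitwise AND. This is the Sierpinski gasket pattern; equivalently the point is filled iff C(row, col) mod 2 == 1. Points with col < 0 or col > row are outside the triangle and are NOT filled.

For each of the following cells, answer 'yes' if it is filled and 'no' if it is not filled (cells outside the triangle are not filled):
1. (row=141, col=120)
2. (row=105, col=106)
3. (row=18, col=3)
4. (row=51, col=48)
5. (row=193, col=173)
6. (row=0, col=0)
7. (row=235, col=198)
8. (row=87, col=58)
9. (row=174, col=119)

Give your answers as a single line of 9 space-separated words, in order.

(141,120): row=0b10001101, col=0b1111000, row AND col = 0b1000 = 8; 8 != 120 -> empty
(105,106): col outside [0, 105] -> not filled
(18,3): row=0b10010, col=0b11, row AND col = 0b10 = 2; 2 != 3 -> empty
(51,48): row=0b110011, col=0b110000, row AND col = 0b110000 = 48; 48 == 48 -> filled
(193,173): row=0b11000001, col=0b10101101, row AND col = 0b10000001 = 129; 129 != 173 -> empty
(0,0): row=0b0, col=0b0, row AND col = 0b0 = 0; 0 == 0 -> filled
(235,198): row=0b11101011, col=0b11000110, row AND col = 0b11000010 = 194; 194 != 198 -> empty
(87,58): row=0b1010111, col=0b111010, row AND col = 0b10010 = 18; 18 != 58 -> empty
(174,119): row=0b10101110, col=0b1110111, row AND col = 0b100110 = 38; 38 != 119 -> empty

Answer: no no no yes no yes no no no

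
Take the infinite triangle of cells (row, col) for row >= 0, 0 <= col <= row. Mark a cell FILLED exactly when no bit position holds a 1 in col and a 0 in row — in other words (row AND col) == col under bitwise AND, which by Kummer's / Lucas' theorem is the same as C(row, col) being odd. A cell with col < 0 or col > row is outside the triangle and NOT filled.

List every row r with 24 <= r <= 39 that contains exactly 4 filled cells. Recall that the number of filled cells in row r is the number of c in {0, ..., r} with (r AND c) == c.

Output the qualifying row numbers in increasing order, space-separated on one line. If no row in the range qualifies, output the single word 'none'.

Answer: 24 33 34 36

Derivation:
Row r has 2^popcount(r) filled cells, so we need popcount(r) = log2(4) = 2.
Scan r = 24..39 and keep those with exactly 2 one-bits:
r=24=11000 popcount=2 -> KEEP
r=25=11001 popcount=3 -> skip
r=26=11010 popcount=3 -> skip
r=27=11011 popcount=4 -> skip
r=28=11100 popcount=3 -> skip
r=29=11101 popcount=4 -> skip
r=30=11110 popcount=4 -> skip
r=31=11111 popcount=5 -> skip
r=32=100000 popcount=1 -> skip
r=33=100001 popcount=2 -> KEEP
r=34=100010 popcount=2 -> KEEP
r=35=100011 popcount=3 -> skip
r=36=100100 popcount=2 -> KEEP
r=37=100101 popcount=3 -> skip
r=38=100110 popcount=3 -> skip
r=39=100111 popcount=4 -> skip
Kept rows: 24 33 34 36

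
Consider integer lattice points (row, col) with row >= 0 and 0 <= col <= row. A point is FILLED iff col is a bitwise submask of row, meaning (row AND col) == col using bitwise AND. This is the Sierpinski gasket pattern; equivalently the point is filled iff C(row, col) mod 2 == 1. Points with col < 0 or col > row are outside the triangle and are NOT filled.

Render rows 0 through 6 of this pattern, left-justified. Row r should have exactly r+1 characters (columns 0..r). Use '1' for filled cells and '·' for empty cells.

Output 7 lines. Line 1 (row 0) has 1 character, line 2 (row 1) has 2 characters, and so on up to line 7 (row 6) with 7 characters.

Answer: 1
11
1·1
1111
1···1
11··11
1·1·1·1

Derivation:
r0=0: 1
r1=1: 11
r2=10: 1·1
r3=11: 1111
r4=100: 1···1
r5=101: 11··11
r6=110: 1·1·1·1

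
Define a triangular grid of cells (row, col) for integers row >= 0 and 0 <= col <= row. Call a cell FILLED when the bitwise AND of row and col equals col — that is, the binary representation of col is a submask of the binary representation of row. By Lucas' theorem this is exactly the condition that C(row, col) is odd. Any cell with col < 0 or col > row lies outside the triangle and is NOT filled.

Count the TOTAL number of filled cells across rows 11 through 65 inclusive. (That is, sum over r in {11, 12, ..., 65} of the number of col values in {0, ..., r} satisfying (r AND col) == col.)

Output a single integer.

Answer: 698

Derivation:
r11=1011 pc3: +8 =8
r12=1100 pc2: +4 =12
r13=1101 pc3: +8 =20
r14=1110 pc3: +8 =28
r15=1111 pc4: +16 =44
r16=10000 pc1: +2 =46
r17=10001 pc2: +4 =50
r18=10010 pc2: +4 =54
r19=10011 pc3: +8 =62
r20=10100 pc2: +4 =66
r21=10101 pc3: +8 =74
r22=10110 pc3: +8 =82
r23=10111 pc4: +16 =98
r24=11000 pc2: +4 =102
r25=11001 pc3: +8 =110
r26=11010 pc3: +8 =118
r27=11011 pc4: +16 =134
r28=11100 pc3: +8 =142
r29=11101 pc4: +16 =158
r30=11110 pc4: +16 =174
r31=11111 pc5: +32 =206
r32=100000 pc1: +2 =208
r33=100001 pc2: +4 =212
r34=100010 pc2: +4 =216
r35=100011 pc3: +8 =224
r36=100100 pc2: +4 =228
r37=100101 pc3: +8 =236
r38=100110 pc3: +8 =244
r39=100111 pc4: +16 =260
r40=101000 pc2: +4 =264
r41=101001 pc3: +8 =272
r42=101010 pc3: +8 =280
r43=101011 pc4: +16 =296
r44=101100 pc3: +8 =304
r45=101101 pc4: +16 =320
r46=101110 pc4: +16 =336
r47=101111 pc5: +32 =368
r48=110000 pc2: +4 =372
r49=110001 pc3: +8 =380
r50=110010 pc3: +8 =388
r51=110011 pc4: +16 =404
r52=110100 pc3: +8 =412
r53=110101 pc4: +16 =428
r54=110110 pc4: +16 =444
r55=110111 pc5: +32 =476
r56=111000 pc3: +8 =484
r57=111001 pc4: +16 =500
r58=111010 pc4: +16 =516
r59=111011 pc5: +32 =548
r60=111100 pc4: +16 =564
r61=111101 pc5: +32 =596
r62=111110 pc5: +32 =628
r63=111111 pc6: +64 =692
r64=1000000 pc1: +2 =694
r65=1000001 pc2: +4 =698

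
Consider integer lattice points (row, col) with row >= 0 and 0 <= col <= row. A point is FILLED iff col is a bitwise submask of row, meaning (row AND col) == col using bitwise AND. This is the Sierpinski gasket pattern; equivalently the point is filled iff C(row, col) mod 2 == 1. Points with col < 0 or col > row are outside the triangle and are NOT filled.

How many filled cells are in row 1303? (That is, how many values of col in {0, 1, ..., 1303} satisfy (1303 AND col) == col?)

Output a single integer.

1303 in binary = 10100010111
popcount(1303) = number of 1-bits in 10100010111 = 6
A col c satisfies (1303 AND c) == c iff every set bit of c is also set in 1303; each of the 6 set bits of 1303 can independently be on or off in c.
count = 2^6 = 64

Answer: 64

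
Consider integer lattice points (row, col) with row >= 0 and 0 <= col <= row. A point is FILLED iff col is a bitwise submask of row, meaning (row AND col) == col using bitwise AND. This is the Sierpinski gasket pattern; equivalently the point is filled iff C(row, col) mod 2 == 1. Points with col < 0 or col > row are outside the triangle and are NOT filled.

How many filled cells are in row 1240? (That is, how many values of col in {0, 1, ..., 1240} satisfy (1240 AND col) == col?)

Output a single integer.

Answer: 32

Derivation:
1240 in binary = 10011011000
popcount(1240) = number of 1-bits in 10011011000 = 5
A col c satisfies (1240 AND c) == c iff every set bit of c is also set in 1240; each of the 5 set bits of 1240 can independently be on or off in c.
count = 2^5 = 32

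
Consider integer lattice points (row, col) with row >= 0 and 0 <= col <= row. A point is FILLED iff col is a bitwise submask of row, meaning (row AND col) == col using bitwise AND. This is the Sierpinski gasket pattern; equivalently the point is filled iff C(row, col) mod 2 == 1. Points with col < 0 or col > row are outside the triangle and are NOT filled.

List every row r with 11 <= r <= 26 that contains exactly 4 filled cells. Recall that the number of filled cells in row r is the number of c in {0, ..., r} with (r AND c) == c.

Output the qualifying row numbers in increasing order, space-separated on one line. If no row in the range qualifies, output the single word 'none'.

Answer: 12 17 18 20 24

Derivation:
Row r has 2^popcount(r) filled cells, so we need popcount(r) = log2(4) = 2.
Scan r = 11..26 and keep those with exactly 2 one-bits:
r=11=1011 popcount=3 -> skip
r=12=1100 popcount=2 -> KEEP
r=13=1101 popcount=3 -> skip
r=14=1110 popcount=3 -> skip
r=15=1111 popcount=4 -> skip
r=16=10000 popcount=1 -> skip
r=17=10001 popcount=2 -> KEEP
r=18=10010 popcount=2 -> KEEP
r=19=10011 popcount=3 -> skip
r=20=10100 popcount=2 -> KEEP
r=21=10101 popcount=3 -> skip
r=22=10110 popcount=3 -> skip
r=23=10111 popcount=4 -> skip
r=24=11000 popcount=2 -> KEEP
r=25=11001 popcount=3 -> skip
r=26=11010 popcount=3 -> skip
Kept rows: 12 17 18 20 24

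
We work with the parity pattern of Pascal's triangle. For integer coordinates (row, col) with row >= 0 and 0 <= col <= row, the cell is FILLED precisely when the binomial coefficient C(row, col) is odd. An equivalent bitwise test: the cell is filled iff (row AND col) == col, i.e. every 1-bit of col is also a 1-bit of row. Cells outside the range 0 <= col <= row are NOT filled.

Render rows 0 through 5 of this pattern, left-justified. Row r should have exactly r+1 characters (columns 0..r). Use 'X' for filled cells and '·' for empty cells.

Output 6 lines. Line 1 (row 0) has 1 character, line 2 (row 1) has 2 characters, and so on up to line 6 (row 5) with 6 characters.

r0=0: X
r1=1: XX
r2=10: X·X
r3=11: XXXX
r4=100: X···X
r5=101: XX··XX

Answer: X
XX
X·X
XXXX
X···X
XX··XX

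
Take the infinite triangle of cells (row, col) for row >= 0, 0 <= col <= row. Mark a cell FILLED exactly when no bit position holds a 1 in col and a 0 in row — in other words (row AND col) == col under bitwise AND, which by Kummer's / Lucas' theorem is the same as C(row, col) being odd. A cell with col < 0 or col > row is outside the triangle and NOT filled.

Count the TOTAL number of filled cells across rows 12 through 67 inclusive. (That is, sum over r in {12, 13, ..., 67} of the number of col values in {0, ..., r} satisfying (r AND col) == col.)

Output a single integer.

Answer: 702

Derivation:
r12=1100 pc2: +4 =4
r13=1101 pc3: +8 =12
r14=1110 pc3: +8 =20
r15=1111 pc4: +16 =36
r16=10000 pc1: +2 =38
r17=10001 pc2: +4 =42
r18=10010 pc2: +4 =46
r19=10011 pc3: +8 =54
r20=10100 pc2: +4 =58
r21=10101 pc3: +8 =66
r22=10110 pc3: +8 =74
r23=10111 pc4: +16 =90
r24=11000 pc2: +4 =94
r25=11001 pc3: +8 =102
r26=11010 pc3: +8 =110
r27=11011 pc4: +16 =126
r28=11100 pc3: +8 =134
r29=11101 pc4: +16 =150
r30=11110 pc4: +16 =166
r31=11111 pc5: +32 =198
r32=100000 pc1: +2 =200
r33=100001 pc2: +4 =204
r34=100010 pc2: +4 =208
r35=100011 pc3: +8 =216
r36=100100 pc2: +4 =220
r37=100101 pc3: +8 =228
r38=100110 pc3: +8 =236
r39=100111 pc4: +16 =252
r40=101000 pc2: +4 =256
r41=101001 pc3: +8 =264
r42=101010 pc3: +8 =272
r43=101011 pc4: +16 =288
r44=101100 pc3: +8 =296
r45=101101 pc4: +16 =312
r46=101110 pc4: +16 =328
r47=101111 pc5: +32 =360
r48=110000 pc2: +4 =364
r49=110001 pc3: +8 =372
r50=110010 pc3: +8 =380
r51=110011 pc4: +16 =396
r52=110100 pc3: +8 =404
r53=110101 pc4: +16 =420
r54=110110 pc4: +16 =436
r55=110111 pc5: +32 =468
r56=111000 pc3: +8 =476
r57=111001 pc4: +16 =492
r58=111010 pc4: +16 =508
r59=111011 pc5: +32 =540
r60=111100 pc4: +16 =556
r61=111101 pc5: +32 =588
r62=111110 pc5: +32 =620
r63=111111 pc6: +64 =684
r64=1000000 pc1: +2 =686
r65=1000001 pc2: +4 =690
r66=1000010 pc2: +4 =694
r67=1000011 pc3: +8 =702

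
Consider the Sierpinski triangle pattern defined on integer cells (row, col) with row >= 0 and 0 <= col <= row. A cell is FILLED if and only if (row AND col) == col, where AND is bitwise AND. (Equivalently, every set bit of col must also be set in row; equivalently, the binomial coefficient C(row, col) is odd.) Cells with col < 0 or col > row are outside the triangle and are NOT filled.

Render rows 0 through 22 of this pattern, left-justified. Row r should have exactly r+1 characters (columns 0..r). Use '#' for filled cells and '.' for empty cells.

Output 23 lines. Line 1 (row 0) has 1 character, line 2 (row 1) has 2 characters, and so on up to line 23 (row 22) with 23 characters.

r0=0: #
r1=1: ##
r2=10: #.#
r3=11: ####
r4=100: #...#
r5=101: ##..##
r6=110: #.#.#.#
r7=111: ########
r8=1000: #.......#
r9=1001: ##......##
r10=1010: #.#.....#.#
r11=1011: ####....####
r12=1100: #...#...#...#
r13=1101: ##..##..##..##
r14=1110: #.#.#.#.#.#.#.#
r15=1111: ################
r16=10000: #...............#
r17=10001: ##..............##
r18=10010: #.#.............#.#
r19=10011: ####............####
r20=10100: #...#...........#...#
r21=10101: ##..##..........##..##
r22=10110: #.#.#.#.........#.#.#.#

Answer: #
##
#.#
####
#...#
##..##
#.#.#.#
########
#.......#
##......##
#.#.....#.#
####....####
#...#...#...#
##..##..##..##
#.#.#.#.#.#.#.#
################
#...............#
##..............##
#.#.............#.#
####............####
#...#...........#...#
##..##..........##..##
#.#.#.#.........#.#.#.#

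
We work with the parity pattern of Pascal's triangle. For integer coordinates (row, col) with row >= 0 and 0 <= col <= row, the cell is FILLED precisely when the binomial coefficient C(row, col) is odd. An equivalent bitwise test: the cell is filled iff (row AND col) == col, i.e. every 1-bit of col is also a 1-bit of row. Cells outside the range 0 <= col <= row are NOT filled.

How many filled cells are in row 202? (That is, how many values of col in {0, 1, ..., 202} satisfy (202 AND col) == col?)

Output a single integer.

Answer: 16

Derivation:
202 in binary = 11001010
popcount(202) = number of 1-bits in 11001010 = 4
A col c satisfies (202 AND c) == c iff every set bit of c is also set in 202; each of the 4 set bits of 202 can independently be on or off in c.
count = 2^4 = 16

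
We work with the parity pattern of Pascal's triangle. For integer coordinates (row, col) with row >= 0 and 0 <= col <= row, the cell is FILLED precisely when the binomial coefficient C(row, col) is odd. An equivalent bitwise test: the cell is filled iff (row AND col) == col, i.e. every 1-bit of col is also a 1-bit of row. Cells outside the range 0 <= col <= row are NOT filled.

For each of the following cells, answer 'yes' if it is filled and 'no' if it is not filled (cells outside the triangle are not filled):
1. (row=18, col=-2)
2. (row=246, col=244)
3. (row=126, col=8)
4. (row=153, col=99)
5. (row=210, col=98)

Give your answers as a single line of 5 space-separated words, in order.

(18,-2): col outside [0, 18] -> not filled
(246,244): row=0b11110110, col=0b11110100, row AND col = 0b11110100 = 244; 244 == 244 -> filled
(126,8): row=0b1111110, col=0b1000, row AND col = 0b1000 = 8; 8 == 8 -> filled
(153,99): row=0b10011001, col=0b1100011, row AND col = 0b1 = 1; 1 != 99 -> empty
(210,98): row=0b11010010, col=0b1100010, row AND col = 0b1000010 = 66; 66 != 98 -> empty

Answer: no yes yes no no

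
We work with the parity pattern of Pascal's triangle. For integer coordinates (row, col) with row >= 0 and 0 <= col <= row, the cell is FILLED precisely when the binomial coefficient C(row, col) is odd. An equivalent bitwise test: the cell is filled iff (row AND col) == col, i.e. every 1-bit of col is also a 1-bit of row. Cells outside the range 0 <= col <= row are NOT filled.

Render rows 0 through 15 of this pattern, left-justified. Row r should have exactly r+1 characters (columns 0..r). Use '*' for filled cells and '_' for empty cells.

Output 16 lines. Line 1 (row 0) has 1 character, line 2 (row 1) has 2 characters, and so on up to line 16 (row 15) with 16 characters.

Answer: *
**
*_*
****
*___*
**__**
*_*_*_*
********
*_______*
**______**
*_*_____*_*
****____****
*___*___*___*
**__**__**__**
*_*_*_*_*_*_*_*
****************

Derivation:
r0=0: *
r1=1: **
r2=10: *_*
r3=11: ****
r4=100: *___*
r5=101: **__**
r6=110: *_*_*_*
r7=111: ********
r8=1000: *_______*
r9=1001: **______**
r10=1010: *_*_____*_*
r11=1011: ****____****
r12=1100: *___*___*___*
r13=1101: **__**__**__**
r14=1110: *_*_*_*_*_*_*_*
r15=1111: ****************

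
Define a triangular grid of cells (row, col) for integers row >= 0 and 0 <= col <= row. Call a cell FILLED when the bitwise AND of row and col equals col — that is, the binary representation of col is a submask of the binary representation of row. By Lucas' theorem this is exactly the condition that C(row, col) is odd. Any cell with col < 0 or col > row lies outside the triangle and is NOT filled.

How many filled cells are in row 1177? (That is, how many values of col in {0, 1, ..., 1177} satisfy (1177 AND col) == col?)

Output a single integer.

1177 in binary = 10010011001
popcount(1177) = number of 1-bits in 10010011001 = 5
A col c satisfies (1177 AND c) == c iff every set bit of c is also set in 1177; each of the 5 set bits of 1177 can independently be on or off in c.
count = 2^5 = 32

Answer: 32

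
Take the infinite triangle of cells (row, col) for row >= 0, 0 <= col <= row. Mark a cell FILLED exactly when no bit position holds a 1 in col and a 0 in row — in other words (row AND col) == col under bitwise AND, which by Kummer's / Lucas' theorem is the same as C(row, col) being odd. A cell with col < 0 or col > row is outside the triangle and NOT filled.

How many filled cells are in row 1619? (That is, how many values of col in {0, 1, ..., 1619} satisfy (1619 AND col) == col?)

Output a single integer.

Answer: 64

Derivation:
1619 in binary = 11001010011
popcount(1619) = number of 1-bits in 11001010011 = 6
A col c satisfies (1619 AND c) == c iff every set bit of c is also set in 1619; each of the 6 set bits of 1619 can independently be on or off in c.
count = 2^6 = 64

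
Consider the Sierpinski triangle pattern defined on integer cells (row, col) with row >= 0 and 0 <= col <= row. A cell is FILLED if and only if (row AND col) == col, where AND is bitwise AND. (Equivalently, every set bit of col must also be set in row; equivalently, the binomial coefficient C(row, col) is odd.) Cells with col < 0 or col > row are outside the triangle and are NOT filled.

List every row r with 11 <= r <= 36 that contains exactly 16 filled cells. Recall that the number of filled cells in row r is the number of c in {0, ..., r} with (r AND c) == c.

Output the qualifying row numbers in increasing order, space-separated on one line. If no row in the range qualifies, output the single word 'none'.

Answer: 15 23 27 29 30

Derivation:
Row r has 2^popcount(r) filled cells, so we need popcount(r) = log2(16) = 4.
Scan r = 11..36 and keep those with exactly 4 one-bits:
r=11=1011 popcount=3 -> skip
r=12=1100 popcount=2 -> skip
r=13=1101 popcount=3 -> skip
r=14=1110 popcount=3 -> skip
r=15=1111 popcount=4 -> KEEP
r=16=10000 popcount=1 -> skip
r=17=10001 popcount=2 -> skip
r=18=10010 popcount=2 -> skip
r=19=10011 popcount=3 -> skip
r=20=10100 popcount=2 -> skip
r=21=10101 popcount=3 -> skip
r=22=10110 popcount=3 -> skip
r=23=10111 popcount=4 -> KEEP
r=24=11000 popcount=2 -> skip
r=25=11001 popcount=3 -> skip
r=26=11010 popcount=3 -> skip
r=27=11011 popcount=4 -> KEEP
r=28=11100 popcount=3 -> skip
r=29=11101 popcount=4 -> KEEP
r=30=11110 popcount=4 -> KEEP
r=31=11111 popcount=5 -> skip
r=32=100000 popcount=1 -> skip
r=33=100001 popcount=2 -> skip
r=34=100010 popcount=2 -> skip
r=35=100011 popcount=3 -> skip
r=36=100100 popcount=2 -> skip
Kept rows: 15 23 27 29 30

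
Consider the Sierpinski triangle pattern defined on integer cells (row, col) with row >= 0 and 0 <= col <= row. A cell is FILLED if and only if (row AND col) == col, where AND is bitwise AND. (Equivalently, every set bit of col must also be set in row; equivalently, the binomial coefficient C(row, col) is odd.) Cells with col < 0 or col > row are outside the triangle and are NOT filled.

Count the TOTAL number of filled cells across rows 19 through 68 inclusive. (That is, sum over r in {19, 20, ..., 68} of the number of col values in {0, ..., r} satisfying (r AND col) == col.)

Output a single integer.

Answer: 660

Derivation:
r19=10011 pc3: +8 =8
r20=10100 pc2: +4 =12
r21=10101 pc3: +8 =20
r22=10110 pc3: +8 =28
r23=10111 pc4: +16 =44
r24=11000 pc2: +4 =48
r25=11001 pc3: +8 =56
r26=11010 pc3: +8 =64
r27=11011 pc4: +16 =80
r28=11100 pc3: +8 =88
r29=11101 pc4: +16 =104
r30=11110 pc4: +16 =120
r31=11111 pc5: +32 =152
r32=100000 pc1: +2 =154
r33=100001 pc2: +4 =158
r34=100010 pc2: +4 =162
r35=100011 pc3: +8 =170
r36=100100 pc2: +4 =174
r37=100101 pc3: +8 =182
r38=100110 pc3: +8 =190
r39=100111 pc4: +16 =206
r40=101000 pc2: +4 =210
r41=101001 pc3: +8 =218
r42=101010 pc3: +8 =226
r43=101011 pc4: +16 =242
r44=101100 pc3: +8 =250
r45=101101 pc4: +16 =266
r46=101110 pc4: +16 =282
r47=101111 pc5: +32 =314
r48=110000 pc2: +4 =318
r49=110001 pc3: +8 =326
r50=110010 pc3: +8 =334
r51=110011 pc4: +16 =350
r52=110100 pc3: +8 =358
r53=110101 pc4: +16 =374
r54=110110 pc4: +16 =390
r55=110111 pc5: +32 =422
r56=111000 pc3: +8 =430
r57=111001 pc4: +16 =446
r58=111010 pc4: +16 =462
r59=111011 pc5: +32 =494
r60=111100 pc4: +16 =510
r61=111101 pc5: +32 =542
r62=111110 pc5: +32 =574
r63=111111 pc6: +64 =638
r64=1000000 pc1: +2 =640
r65=1000001 pc2: +4 =644
r66=1000010 pc2: +4 =648
r67=1000011 pc3: +8 =656
r68=1000100 pc2: +4 =660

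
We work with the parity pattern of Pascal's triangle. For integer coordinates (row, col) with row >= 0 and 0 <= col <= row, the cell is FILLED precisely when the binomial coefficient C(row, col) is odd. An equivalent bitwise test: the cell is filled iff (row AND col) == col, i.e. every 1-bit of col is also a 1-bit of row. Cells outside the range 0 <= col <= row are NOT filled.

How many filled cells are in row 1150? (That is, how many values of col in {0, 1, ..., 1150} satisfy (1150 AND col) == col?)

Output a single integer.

1150 in binary = 10001111110
popcount(1150) = number of 1-bits in 10001111110 = 7
A col c satisfies (1150 AND c) == c iff every set bit of c is also set in 1150; each of the 7 set bits of 1150 can independently be on or off in c.
count = 2^7 = 128

Answer: 128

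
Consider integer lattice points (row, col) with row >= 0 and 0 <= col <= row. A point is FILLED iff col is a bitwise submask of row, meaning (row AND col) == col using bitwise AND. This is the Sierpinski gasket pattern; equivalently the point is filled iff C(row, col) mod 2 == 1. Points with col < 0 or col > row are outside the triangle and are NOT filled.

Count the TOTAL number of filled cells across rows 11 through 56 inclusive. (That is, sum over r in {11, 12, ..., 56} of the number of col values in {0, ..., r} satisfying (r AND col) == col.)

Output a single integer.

Answer: 484

Derivation:
r11=1011 pc3: +8 =8
r12=1100 pc2: +4 =12
r13=1101 pc3: +8 =20
r14=1110 pc3: +8 =28
r15=1111 pc4: +16 =44
r16=10000 pc1: +2 =46
r17=10001 pc2: +4 =50
r18=10010 pc2: +4 =54
r19=10011 pc3: +8 =62
r20=10100 pc2: +4 =66
r21=10101 pc3: +8 =74
r22=10110 pc3: +8 =82
r23=10111 pc4: +16 =98
r24=11000 pc2: +4 =102
r25=11001 pc3: +8 =110
r26=11010 pc3: +8 =118
r27=11011 pc4: +16 =134
r28=11100 pc3: +8 =142
r29=11101 pc4: +16 =158
r30=11110 pc4: +16 =174
r31=11111 pc5: +32 =206
r32=100000 pc1: +2 =208
r33=100001 pc2: +4 =212
r34=100010 pc2: +4 =216
r35=100011 pc3: +8 =224
r36=100100 pc2: +4 =228
r37=100101 pc3: +8 =236
r38=100110 pc3: +8 =244
r39=100111 pc4: +16 =260
r40=101000 pc2: +4 =264
r41=101001 pc3: +8 =272
r42=101010 pc3: +8 =280
r43=101011 pc4: +16 =296
r44=101100 pc3: +8 =304
r45=101101 pc4: +16 =320
r46=101110 pc4: +16 =336
r47=101111 pc5: +32 =368
r48=110000 pc2: +4 =372
r49=110001 pc3: +8 =380
r50=110010 pc3: +8 =388
r51=110011 pc4: +16 =404
r52=110100 pc3: +8 =412
r53=110101 pc4: +16 =428
r54=110110 pc4: +16 =444
r55=110111 pc5: +32 =476
r56=111000 pc3: +8 =484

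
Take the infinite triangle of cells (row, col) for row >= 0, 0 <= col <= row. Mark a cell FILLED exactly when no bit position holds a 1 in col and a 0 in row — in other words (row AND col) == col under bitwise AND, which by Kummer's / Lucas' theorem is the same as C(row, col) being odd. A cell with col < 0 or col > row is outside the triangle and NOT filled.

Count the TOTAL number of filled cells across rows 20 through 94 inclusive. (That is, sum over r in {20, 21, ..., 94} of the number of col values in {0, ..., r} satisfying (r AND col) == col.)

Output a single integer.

r20=10100 pc2: +4 =4
r21=10101 pc3: +8 =12
r22=10110 pc3: +8 =20
r23=10111 pc4: +16 =36
r24=11000 pc2: +4 =40
r25=11001 pc3: +8 =48
r26=11010 pc3: +8 =56
r27=11011 pc4: +16 =72
r28=11100 pc3: +8 =80
r29=11101 pc4: +16 =96
r30=11110 pc4: +16 =112
r31=11111 pc5: +32 =144
r32=100000 pc1: +2 =146
r33=100001 pc2: +4 =150
r34=100010 pc2: +4 =154
r35=100011 pc3: +8 =162
r36=100100 pc2: +4 =166
r37=100101 pc3: +8 =174
r38=100110 pc3: +8 =182
r39=100111 pc4: +16 =198
r40=101000 pc2: +4 =202
r41=101001 pc3: +8 =210
r42=101010 pc3: +8 =218
r43=101011 pc4: +16 =234
r44=101100 pc3: +8 =242
r45=101101 pc4: +16 =258
r46=101110 pc4: +16 =274
r47=101111 pc5: +32 =306
r48=110000 pc2: +4 =310
r49=110001 pc3: +8 =318
r50=110010 pc3: +8 =326
r51=110011 pc4: +16 =342
r52=110100 pc3: +8 =350
r53=110101 pc4: +16 =366
r54=110110 pc4: +16 =382
r55=110111 pc5: +32 =414
r56=111000 pc3: +8 =422
r57=111001 pc4: +16 =438
r58=111010 pc4: +16 =454
r59=111011 pc5: +32 =486
r60=111100 pc4: +16 =502
r61=111101 pc5: +32 =534
r62=111110 pc5: +32 =566
r63=111111 pc6: +64 =630
r64=1000000 pc1: +2 =632
r65=1000001 pc2: +4 =636
r66=1000010 pc2: +4 =640
r67=1000011 pc3: +8 =648
r68=1000100 pc2: +4 =652
r69=1000101 pc3: +8 =660
r70=1000110 pc3: +8 =668
r71=1000111 pc4: +16 =684
r72=1001000 pc2: +4 =688
r73=1001001 pc3: +8 =696
r74=1001010 pc3: +8 =704
r75=1001011 pc4: +16 =720
r76=1001100 pc3: +8 =728
r77=1001101 pc4: +16 =744
r78=1001110 pc4: +16 =760
r79=1001111 pc5: +32 =792
r80=1010000 pc2: +4 =796
r81=1010001 pc3: +8 =804
r82=1010010 pc3: +8 =812
r83=1010011 pc4: +16 =828
r84=1010100 pc3: +8 =836
r85=1010101 pc4: +16 =852
r86=1010110 pc4: +16 =868
r87=1010111 pc5: +32 =900
r88=1011000 pc3: +8 =908
r89=1011001 pc4: +16 =924
r90=1011010 pc4: +16 =940
r91=1011011 pc5: +32 =972
r92=1011100 pc4: +16 =988
r93=1011101 pc5: +32 =1020
r94=1011110 pc5: +32 =1052

Answer: 1052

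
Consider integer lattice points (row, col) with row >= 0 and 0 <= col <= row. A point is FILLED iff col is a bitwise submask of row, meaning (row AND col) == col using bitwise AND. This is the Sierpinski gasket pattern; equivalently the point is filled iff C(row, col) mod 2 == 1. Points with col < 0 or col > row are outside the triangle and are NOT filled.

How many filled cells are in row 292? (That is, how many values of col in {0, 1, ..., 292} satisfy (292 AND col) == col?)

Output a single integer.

292 in binary = 100100100
popcount(292) = number of 1-bits in 100100100 = 3
A col c satisfies (292 AND c) == c iff every set bit of c is also set in 292; each of the 3 set bits of 292 can independently be on or off in c.
count = 2^3 = 8

Answer: 8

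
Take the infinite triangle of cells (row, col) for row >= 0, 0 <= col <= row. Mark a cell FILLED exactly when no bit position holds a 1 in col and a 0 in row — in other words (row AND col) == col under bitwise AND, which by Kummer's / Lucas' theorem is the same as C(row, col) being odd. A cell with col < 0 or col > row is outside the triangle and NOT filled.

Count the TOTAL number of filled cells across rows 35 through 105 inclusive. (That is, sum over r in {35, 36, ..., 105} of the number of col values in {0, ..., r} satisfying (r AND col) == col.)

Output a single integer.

Answer: 1094

Derivation:
r35=100011 pc3: +8 =8
r36=100100 pc2: +4 =12
r37=100101 pc3: +8 =20
r38=100110 pc3: +8 =28
r39=100111 pc4: +16 =44
r40=101000 pc2: +4 =48
r41=101001 pc3: +8 =56
r42=101010 pc3: +8 =64
r43=101011 pc4: +16 =80
r44=101100 pc3: +8 =88
r45=101101 pc4: +16 =104
r46=101110 pc4: +16 =120
r47=101111 pc5: +32 =152
r48=110000 pc2: +4 =156
r49=110001 pc3: +8 =164
r50=110010 pc3: +8 =172
r51=110011 pc4: +16 =188
r52=110100 pc3: +8 =196
r53=110101 pc4: +16 =212
r54=110110 pc4: +16 =228
r55=110111 pc5: +32 =260
r56=111000 pc3: +8 =268
r57=111001 pc4: +16 =284
r58=111010 pc4: +16 =300
r59=111011 pc5: +32 =332
r60=111100 pc4: +16 =348
r61=111101 pc5: +32 =380
r62=111110 pc5: +32 =412
r63=111111 pc6: +64 =476
r64=1000000 pc1: +2 =478
r65=1000001 pc2: +4 =482
r66=1000010 pc2: +4 =486
r67=1000011 pc3: +8 =494
r68=1000100 pc2: +4 =498
r69=1000101 pc3: +8 =506
r70=1000110 pc3: +8 =514
r71=1000111 pc4: +16 =530
r72=1001000 pc2: +4 =534
r73=1001001 pc3: +8 =542
r74=1001010 pc3: +8 =550
r75=1001011 pc4: +16 =566
r76=1001100 pc3: +8 =574
r77=1001101 pc4: +16 =590
r78=1001110 pc4: +16 =606
r79=1001111 pc5: +32 =638
r80=1010000 pc2: +4 =642
r81=1010001 pc3: +8 =650
r82=1010010 pc3: +8 =658
r83=1010011 pc4: +16 =674
r84=1010100 pc3: +8 =682
r85=1010101 pc4: +16 =698
r86=1010110 pc4: +16 =714
r87=1010111 pc5: +32 =746
r88=1011000 pc3: +8 =754
r89=1011001 pc4: +16 =770
r90=1011010 pc4: +16 =786
r91=1011011 pc5: +32 =818
r92=1011100 pc4: +16 =834
r93=1011101 pc5: +32 =866
r94=1011110 pc5: +32 =898
r95=1011111 pc6: +64 =962
r96=1100000 pc2: +4 =966
r97=1100001 pc3: +8 =974
r98=1100010 pc3: +8 =982
r99=1100011 pc4: +16 =998
r100=1100100 pc3: +8 =1006
r101=1100101 pc4: +16 =1022
r102=1100110 pc4: +16 =1038
r103=1100111 pc5: +32 =1070
r104=1101000 pc3: +8 =1078
r105=1101001 pc4: +16 =1094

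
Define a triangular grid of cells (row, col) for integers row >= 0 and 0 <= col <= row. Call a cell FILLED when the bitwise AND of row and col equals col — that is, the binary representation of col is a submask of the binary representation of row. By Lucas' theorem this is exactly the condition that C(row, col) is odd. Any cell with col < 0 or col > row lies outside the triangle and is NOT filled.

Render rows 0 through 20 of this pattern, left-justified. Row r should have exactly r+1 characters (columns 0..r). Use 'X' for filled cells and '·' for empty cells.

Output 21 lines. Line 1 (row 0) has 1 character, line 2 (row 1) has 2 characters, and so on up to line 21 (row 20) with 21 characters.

r0=0: X
r1=1: XX
r2=10: X·X
r3=11: XXXX
r4=100: X···X
r5=101: XX··XX
r6=110: X·X·X·X
r7=111: XXXXXXXX
r8=1000: X·······X
r9=1001: XX······XX
r10=1010: X·X·····X·X
r11=1011: XXXX····XXXX
r12=1100: X···X···X···X
r13=1101: XX··XX··XX··XX
r14=1110: X·X·X·X·X·X·X·X
r15=1111: XXXXXXXXXXXXXXXX
r16=10000: X···············X
r17=10001: XX··············XX
r18=10010: X·X·············X·X
r19=10011: XXXX············XXXX
r20=10100: X···X···········X···X

Answer: X
XX
X·X
XXXX
X···X
XX··XX
X·X·X·X
XXXXXXXX
X·······X
XX······XX
X·X·····X·X
XXXX····XXXX
X···X···X···X
XX··XX··XX··XX
X·X·X·X·X·X·X·X
XXXXXXXXXXXXXXXX
X···············X
XX··············XX
X·X·············X·X
XXXX············XXXX
X···X···········X···X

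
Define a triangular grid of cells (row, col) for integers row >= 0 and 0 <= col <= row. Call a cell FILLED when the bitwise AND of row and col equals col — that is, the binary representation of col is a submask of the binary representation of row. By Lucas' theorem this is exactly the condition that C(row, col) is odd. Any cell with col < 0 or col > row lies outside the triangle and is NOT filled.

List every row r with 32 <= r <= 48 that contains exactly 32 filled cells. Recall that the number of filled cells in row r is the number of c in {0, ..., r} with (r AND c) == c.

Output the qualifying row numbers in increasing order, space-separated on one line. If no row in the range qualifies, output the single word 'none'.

Answer: 47

Derivation:
Row r has 2^popcount(r) filled cells, so we need popcount(r) = log2(32) = 5.
Scan r = 32..48 and keep those with exactly 5 one-bits:
r=32=100000 popcount=1 -> skip
r=33=100001 popcount=2 -> skip
r=34=100010 popcount=2 -> skip
r=35=100011 popcount=3 -> skip
r=36=100100 popcount=2 -> skip
r=37=100101 popcount=3 -> skip
r=38=100110 popcount=3 -> skip
r=39=100111 popcount=4 -> skip
r=40=101000 popcount=2 -> skip
r=41=101001 popcount=3 -> skip
r=42=101010 popcount=3 -> skip
r=43=101011 popcount=4 -> skip
r=44=101100 popcount=3 -> skip
r=45=101101 popcount=4 -> skip
r=46=101110 popcount=4 -> skip
r=47=101111 popcount=5 -> KEEP
r=48=110000 popcount=2 -> skip
Kept rows: 47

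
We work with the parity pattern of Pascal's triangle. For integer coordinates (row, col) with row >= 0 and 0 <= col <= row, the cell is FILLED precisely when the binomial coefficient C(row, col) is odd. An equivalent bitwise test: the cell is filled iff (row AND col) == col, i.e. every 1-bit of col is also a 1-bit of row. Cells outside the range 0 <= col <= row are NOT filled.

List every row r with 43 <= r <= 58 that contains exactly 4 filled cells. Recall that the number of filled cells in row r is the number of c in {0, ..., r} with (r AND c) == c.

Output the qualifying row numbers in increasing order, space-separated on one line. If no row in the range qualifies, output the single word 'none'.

Row r has 2^popcount(r) filled cells, so we need popcount(r) = log2(4) = 2.
Scan r = 43..58 and keep those with exactly 2 one-bits:
r=43=101011 popcount=4 -> skip
r=44=101100 popcount=3 -> skip
r=45=101101 popcount=4 -> skip
r=46=101110 popcount=4 -> skip
r=47=101111 popcount=5 -> skip
r=48=110000 popcount=2 -> KEEP
r=49=110001 popcount=3 -> skip
r=50=110010 popcount=3 -> skip
r=51=110011 popcount=4 -> skip
r=52=110100 popcount=3 -> skip
r=53=110101 popcount=4 -> skip
r=54=110110 popcount=4 -> skip
r=55=110111 popcount=5 -> skip
r=56=111000 popcount=3 -> skip
r=57=111001 popcount=4 -> skip
r=58=111010 popcount=4 -> skip
Kept rows: 48

Answer: 48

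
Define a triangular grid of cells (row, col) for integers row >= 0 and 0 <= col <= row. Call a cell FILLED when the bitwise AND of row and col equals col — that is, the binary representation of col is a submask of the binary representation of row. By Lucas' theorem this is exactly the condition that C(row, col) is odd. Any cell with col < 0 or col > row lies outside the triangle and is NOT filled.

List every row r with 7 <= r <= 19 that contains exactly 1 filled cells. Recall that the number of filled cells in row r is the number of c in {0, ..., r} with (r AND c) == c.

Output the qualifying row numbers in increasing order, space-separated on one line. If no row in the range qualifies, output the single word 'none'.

Answer: none

Derivation:
Row r has 2^popcount(r) filled cells, so we need popcount(r) = log2(1) = 0.
Scan r = 7..19 and keep those with exactly 0 one-bits:
r=7=111 popcount=3 -> skip
r=8=1000 popcount=1 -> skip
r=9=1001 popcount=2 -> skip
r=10=1010 popcount=2 -> skip
r=11=1011 popcount=3 -> skip
r=12=1100 popcount=2 -> skip
r=13=1101 popcount=3 -> skip
r=14=1110 popcount=3 -> skip
r=15=1111 popcount=4 -> skip
r=16=10000 popcount=1 -> skip
r=17=10001 popcount=2 -> skip
r=18=10010 popcount=2 -> skip
r=19=10011 popcount=3 -> skip
Kept rows: none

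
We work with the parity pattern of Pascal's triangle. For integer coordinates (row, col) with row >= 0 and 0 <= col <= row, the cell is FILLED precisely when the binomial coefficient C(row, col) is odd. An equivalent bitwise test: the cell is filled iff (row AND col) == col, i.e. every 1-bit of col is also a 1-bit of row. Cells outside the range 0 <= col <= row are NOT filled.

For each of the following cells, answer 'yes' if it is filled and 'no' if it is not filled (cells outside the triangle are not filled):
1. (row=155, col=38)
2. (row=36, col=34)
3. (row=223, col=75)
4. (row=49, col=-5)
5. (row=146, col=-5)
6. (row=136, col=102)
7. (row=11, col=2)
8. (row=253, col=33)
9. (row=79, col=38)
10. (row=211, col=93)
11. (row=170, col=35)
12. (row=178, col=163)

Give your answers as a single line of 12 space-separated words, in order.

(155,38): row=0b10011011, col=0b100110, row AND col = 0b10 = 2; 2 != 38 -> empty
(36,34): row=0b100100, col=0b100010, row AND col = 0b100000 = 32; 32 != 34 -> empty
(223,75): row=0b11011111, col=0b1001011, row AND col = 0b1001011 = 75; 75 == 75 -> filled
(49,-5): col outside [0, 49] -> not filled
(146,-5): col outside [0, 146] -> not filled
(136,102): row=0b10001000, col=0b1100110, row AND col = 0b0 = 0; 0 != 102 -> empty
(11,2): row=0b1011, col=0b10, row AND col = 0b10 = 2; 2 == 2 -> filled
(253,33): row=0b11111101, col=0b100001, row AND col = 0b100001 = 33; 33 == 33 -> filled
(79,38): row=0b1001111, col=0b100110, row AND col = 0b110 = 6; 6 != 38 -> empty
(211,93): row=0b11010011, col=0b1011101, row AND col = 0b1010001 = 81; 81 != 93 -> empty
(170,35): row=0b10101010, col=0b100011, row AND col = 0b100010 = 34; 34 != 35 -> empty
(178,163): row=0b10110010, col=0b10100011, row AND col = 0b10100010 = 162; 162 != 163 -> empty

Answer: no no yes no no no yes yes no no no no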